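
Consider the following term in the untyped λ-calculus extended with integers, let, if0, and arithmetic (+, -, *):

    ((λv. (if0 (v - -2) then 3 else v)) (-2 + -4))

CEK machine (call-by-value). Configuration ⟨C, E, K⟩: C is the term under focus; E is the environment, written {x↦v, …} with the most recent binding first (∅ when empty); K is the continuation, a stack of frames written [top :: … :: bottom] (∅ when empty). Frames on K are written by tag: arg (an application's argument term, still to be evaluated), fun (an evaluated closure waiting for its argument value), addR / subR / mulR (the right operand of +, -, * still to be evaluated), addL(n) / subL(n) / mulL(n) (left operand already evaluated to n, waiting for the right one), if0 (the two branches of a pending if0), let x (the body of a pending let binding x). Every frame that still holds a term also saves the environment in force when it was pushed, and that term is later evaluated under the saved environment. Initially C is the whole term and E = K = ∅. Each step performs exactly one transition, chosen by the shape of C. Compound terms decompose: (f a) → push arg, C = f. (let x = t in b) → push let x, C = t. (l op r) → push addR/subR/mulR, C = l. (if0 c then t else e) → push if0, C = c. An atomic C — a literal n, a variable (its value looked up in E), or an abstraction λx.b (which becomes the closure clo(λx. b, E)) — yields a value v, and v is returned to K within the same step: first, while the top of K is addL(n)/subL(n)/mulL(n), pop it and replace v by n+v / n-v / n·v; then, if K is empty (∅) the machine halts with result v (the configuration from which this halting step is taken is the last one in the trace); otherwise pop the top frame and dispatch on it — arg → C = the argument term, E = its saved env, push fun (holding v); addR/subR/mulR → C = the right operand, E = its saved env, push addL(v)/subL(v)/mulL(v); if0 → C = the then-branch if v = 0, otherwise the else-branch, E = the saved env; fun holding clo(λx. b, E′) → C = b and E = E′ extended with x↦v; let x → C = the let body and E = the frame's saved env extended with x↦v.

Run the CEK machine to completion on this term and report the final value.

[0] <C=((λv. (if0 (v - -2) then 3 else v)) (-2 + -4)), E=∅, K=∅>
[1] <C=(λv. (if0 (v - -2) then 3 else v)), E=∅, K=[arg]>
[2] <C=(-2 + -4), E=∅, K=[fun]>
[3] <C=-2, E=∅, K=[addR :: fun]>
[4] <C=-4, E=∅, K=[addL(-2) :: fun]>
[5] <C=(if0 (v - -2) then 3 else v), E={v↦-6}, K=∅>
[6] <C=(v - -2), E={v↦-6}, K=[if0]>
[7] <C=v, E={v↦-6}, K=[subR :: if0]>
[8] <C=-2, E={v↦-6}, K=[subL(-6) :: if0]>
[9] <C=v, E={v↦-6}, K=∅>
→ final value -6

Answer: -6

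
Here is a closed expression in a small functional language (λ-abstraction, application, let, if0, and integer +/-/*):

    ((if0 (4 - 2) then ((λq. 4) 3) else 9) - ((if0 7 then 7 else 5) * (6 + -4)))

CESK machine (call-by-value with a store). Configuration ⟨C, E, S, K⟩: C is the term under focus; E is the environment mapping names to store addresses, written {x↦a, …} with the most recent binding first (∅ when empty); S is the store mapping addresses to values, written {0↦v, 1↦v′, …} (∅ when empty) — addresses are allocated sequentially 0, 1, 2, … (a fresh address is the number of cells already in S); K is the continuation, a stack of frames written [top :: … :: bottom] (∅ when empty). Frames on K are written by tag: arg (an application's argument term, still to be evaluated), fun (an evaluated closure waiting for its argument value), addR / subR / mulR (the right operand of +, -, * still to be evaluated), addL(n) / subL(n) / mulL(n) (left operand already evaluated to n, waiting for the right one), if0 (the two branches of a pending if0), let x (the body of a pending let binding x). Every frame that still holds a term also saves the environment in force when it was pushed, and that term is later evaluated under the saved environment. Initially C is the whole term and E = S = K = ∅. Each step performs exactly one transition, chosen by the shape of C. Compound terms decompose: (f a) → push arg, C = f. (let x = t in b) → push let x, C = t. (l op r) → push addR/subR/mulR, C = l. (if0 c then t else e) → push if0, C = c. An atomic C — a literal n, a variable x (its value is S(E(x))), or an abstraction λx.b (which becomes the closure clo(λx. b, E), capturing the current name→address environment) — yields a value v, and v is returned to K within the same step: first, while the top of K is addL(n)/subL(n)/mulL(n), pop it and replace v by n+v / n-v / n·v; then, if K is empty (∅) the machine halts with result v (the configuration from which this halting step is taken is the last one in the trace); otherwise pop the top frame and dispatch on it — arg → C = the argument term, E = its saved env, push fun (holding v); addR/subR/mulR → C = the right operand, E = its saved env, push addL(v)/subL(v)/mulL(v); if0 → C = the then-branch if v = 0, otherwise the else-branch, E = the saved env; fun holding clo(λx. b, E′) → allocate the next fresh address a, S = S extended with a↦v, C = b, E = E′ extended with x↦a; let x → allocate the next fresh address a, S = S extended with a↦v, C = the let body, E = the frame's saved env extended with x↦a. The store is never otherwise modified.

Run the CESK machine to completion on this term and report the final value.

Answer: -1

Machine steps:
[0] [C=((if0 (4 - 2) then ((λq. 4) 3) else 9) - ((if0 7 then 7 else 5) * (6 + -4))) | E=∅ | S=∅ | K=∅]
[1] [C=(if0 (4 - 2) then ((λq. 4) 3) else 9) | E=∅ | S=∅ | K=[subR]]
[2] [C=(4 - 2) | E=∅ | S=∅ | K=[if0 :: subR]]
[3] [C=4 | E=∅ | S=∅ | K=[subR :: if0 :: subR]]
[4] [C=2 | E=∅ | S=∅ | K=[subL(4) :: if0 :: subR]]
[5] [C=9 | E=∅ | S=∅ | K=[subR]]
[6] [C=((if0 7 then 7 else 5) * (6 + -4)) | E=∅ | S=∅ | K=[subL(9)]]
[7] [C=(if0 7 then 7 else 5) | E=∅ | S=∅ | K=[mulR :: subL(9)]]
[8] [C=7 | E=∅ | S=∅ | K=[if0 :: mulR :: subL(9)]]
[9] [C=5 | E=∅ | S=∅ | K=[mulR :: subL(9)]]
[10] [C=(6 + -4) | E=∅ | S=∅ | K=[mulL(5) :: subL(9)]]
[11] [C=6 | E=∅ | S=∅ | K=[addR :: mulL(5) :: subL(9)]]
[12] [C=-4 | E=∅ | S=∅ | K=[addL(6) :: mulL(5) :: subL(9)]]
→ final value -1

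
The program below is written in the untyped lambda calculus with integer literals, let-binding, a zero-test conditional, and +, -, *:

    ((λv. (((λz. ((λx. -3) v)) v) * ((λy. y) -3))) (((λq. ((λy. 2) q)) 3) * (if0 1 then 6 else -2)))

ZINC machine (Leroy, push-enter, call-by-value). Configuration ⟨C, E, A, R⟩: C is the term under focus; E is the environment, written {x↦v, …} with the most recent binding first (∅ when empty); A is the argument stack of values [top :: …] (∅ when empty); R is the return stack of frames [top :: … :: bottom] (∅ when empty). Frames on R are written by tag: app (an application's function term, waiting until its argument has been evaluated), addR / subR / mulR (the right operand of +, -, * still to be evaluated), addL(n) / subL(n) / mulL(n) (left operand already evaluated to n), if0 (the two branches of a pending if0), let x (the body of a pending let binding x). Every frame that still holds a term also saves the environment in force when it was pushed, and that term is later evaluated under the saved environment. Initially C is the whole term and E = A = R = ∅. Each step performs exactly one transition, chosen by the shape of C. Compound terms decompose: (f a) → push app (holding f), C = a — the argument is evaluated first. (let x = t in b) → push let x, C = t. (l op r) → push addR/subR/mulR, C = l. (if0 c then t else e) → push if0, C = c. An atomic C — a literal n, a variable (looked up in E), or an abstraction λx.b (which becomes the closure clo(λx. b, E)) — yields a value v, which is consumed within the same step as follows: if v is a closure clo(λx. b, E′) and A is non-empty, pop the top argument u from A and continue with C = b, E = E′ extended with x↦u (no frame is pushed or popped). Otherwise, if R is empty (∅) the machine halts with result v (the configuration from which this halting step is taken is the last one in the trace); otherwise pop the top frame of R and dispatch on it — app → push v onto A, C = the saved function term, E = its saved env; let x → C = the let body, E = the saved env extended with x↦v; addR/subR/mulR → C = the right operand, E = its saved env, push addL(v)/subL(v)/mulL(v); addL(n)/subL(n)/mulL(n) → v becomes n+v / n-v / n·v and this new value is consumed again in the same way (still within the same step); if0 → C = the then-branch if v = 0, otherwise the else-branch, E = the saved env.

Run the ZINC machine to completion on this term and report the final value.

0. [C=((λv. (((λz. ((λx. -3) v)) v) * ((λy. y) -3))) (((λq. ((λy. 2) q)) 3) * (if0 1 then 6 else -2))) | E=∅ | A=∅ | R=∅]
1. [C=(((λq. ((λy. 2) q)) 3) * (if0 1 then 6 else -2)) | E=∅ | A=∅ | R=[app]]
2. [C=((λq. ((λy. 2) q)) 3) | E=∅ | A=∅ | R=[mulR :: app]]
3. [C=3 | E=∅ | A=∅ | R=[app :: mulR :: app]]
4. [C=(λq. ((λy. 2) q)) | E=∅ | A=[3] | R=[mulR :: app]]
5. [C=((λy. 2) q) | E={q↦3} | A=∅ | R=[mulR :: app]]
6. [C=q | E={q↦3} | A=∅ | R=[app :: mulR :: app]]
7. [C=(λy. 2) | E={q↦3} | A=[3] | R=[mulR :: app]]
8. [C=2 | E={y↦3, q↦3} | A=∅ | R=[mulR :: app]]
9. [C=(if0 1 then 6 else -2) | E=∅ | A=∅ | R=[mulL(2) :: app]]
10. [C=1 | E=∅ | A=∅ | R=[if0 :: mulL(2) :: app]]
11. [C=-2 | E=∅ | A=∅ | R=[mulL(2) :: app]]
12. [C=(λv. (((λz. ((λx. -3) v)) v) * ((λy. y) -3))) | E=∅ | A=[-4] | R=∅]
13. [C=(((λz. ((λx. -3) v)) v) * ((λy. y) -3)) | E={v↦-4} | A=∅ | R=∅]
14. [C=((λz. ((λx. -3) v)) v) | E={v↦-4} | A=∅ | R=[mulR]]
15. [C=v | E={v↦-4} | A=∅ | R=[app :: mulR]]
16. [C=(λz. ((λx. -3) v)) | E={v↦-4} | A=[-4] | R=[mulR]]
17. [C=((λx. -3) v) | E={z↦-4, v↦-4} | A=∅ | R=[mulR]]
18. [C=v | E={z↦-4, v↦-4} | A=∅ | R=[app :: mulR]]
19. [C=(λx. -3) | E={z↦-4, v↦-4} | A=[-4] | R=[mulR]]
20. [C=-3 | E={x↦-4, z↦-4, v↦-4} | A=∅ | R=[mulR]]
21. [C=((λy. y) -3) | E={v↦-4} | A=∅ | R=[mulL(-3)]]
22. [C=-3 | E={v↦-4} | A=∅ | R=[app :: mulL(-3)]]
23. [C=(λy. y) | E={v↦-4} | A=[-3] | R=[mulL(-3)]]
24. [C=y | E={y↦-3, v↦-4} | A=∅ | R=[mulL(-3)]]
→ final value 9

Answer: 9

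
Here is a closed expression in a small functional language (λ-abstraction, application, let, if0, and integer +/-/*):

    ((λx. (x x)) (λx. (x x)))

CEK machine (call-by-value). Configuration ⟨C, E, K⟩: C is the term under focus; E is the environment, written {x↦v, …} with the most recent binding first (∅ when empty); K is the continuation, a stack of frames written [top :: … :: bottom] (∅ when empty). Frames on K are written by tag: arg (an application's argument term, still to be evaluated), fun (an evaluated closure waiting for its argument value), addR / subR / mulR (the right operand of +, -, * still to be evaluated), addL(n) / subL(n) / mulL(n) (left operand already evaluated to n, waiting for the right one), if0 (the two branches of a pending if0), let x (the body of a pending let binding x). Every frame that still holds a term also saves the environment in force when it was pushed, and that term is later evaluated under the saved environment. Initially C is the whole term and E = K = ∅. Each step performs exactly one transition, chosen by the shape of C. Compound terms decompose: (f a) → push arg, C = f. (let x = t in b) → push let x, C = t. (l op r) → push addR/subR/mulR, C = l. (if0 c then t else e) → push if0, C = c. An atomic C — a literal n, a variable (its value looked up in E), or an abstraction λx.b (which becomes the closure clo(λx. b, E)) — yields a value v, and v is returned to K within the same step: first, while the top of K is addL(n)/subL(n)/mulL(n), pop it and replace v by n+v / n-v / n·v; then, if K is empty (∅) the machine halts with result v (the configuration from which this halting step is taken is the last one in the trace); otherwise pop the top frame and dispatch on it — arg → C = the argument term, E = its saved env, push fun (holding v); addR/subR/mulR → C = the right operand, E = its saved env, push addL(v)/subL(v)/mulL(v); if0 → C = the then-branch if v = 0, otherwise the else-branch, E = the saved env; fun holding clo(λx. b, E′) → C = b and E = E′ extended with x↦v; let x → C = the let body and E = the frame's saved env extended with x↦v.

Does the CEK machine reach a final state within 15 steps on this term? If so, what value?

t=0: <C=((λx. (x x)) (λx. (x x))), E=∅, K=∅>
t=1: <C=(λx. (x x)), E=∅, K=[arg]>
t=2: <C=(λx. (x x)), E=∅, K=[fun]>
t=3: <C=(x x), E={x↦clo(λx. (x x), ∅)}, K=∅>
t=4: <C=x, E={x↦clo(λx. (x x), ∅)}, K=[arg]>
t=5: <C=x, E={x↦clo(λx. (x x), ∅)}, K=[fun]>
… configuration repeats with period 3 (steps 3–5 recur indefinitely) …

Answer: DIVERGES (no final state within 15 steps)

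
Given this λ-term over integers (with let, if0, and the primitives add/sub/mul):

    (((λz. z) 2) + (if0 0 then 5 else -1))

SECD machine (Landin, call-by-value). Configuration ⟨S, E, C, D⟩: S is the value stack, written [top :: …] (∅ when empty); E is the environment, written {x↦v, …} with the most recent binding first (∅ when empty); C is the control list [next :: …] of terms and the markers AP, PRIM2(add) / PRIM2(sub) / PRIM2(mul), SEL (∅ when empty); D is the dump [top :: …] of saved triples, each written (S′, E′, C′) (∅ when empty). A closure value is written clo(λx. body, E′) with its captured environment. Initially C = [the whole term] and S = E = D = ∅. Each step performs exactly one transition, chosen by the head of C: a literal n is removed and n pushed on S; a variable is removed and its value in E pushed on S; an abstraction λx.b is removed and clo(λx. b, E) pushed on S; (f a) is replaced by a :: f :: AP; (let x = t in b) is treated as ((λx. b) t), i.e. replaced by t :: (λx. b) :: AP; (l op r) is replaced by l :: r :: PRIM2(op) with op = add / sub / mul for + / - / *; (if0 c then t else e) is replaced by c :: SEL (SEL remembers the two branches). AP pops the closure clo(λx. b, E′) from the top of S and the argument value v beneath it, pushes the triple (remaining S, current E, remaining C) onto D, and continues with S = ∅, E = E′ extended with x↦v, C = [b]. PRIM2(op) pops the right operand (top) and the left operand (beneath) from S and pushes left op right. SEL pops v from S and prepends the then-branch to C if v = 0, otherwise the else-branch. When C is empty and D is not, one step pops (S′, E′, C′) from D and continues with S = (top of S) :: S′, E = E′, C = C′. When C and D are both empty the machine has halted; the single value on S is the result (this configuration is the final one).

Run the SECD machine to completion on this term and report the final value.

Answer: 7

Execution trace:
step 0: <S=∅, E=∅, C=[(((λz. z) 2) + (if0 0 then 5 else -1))], D=∅>
step 1: <S=∅, E=∅, C=[((λz. z) 2) :: (if0 0 then 5 else -1) :: PRIM2(add)], D=∅>
step 2: <S=∅, E=∅, C=[2 :: (λz. z) :: AP :: (if0 0 then 5 else -1) :: PRIM2(add)], D=∅>
step 3: <S=[2], E=∅, C=[(λz. z) :: AP :: (if0 0 then 5 else -1) :: PRIM2(add)], D=∅>
step 4: <S=[clo(λz. z, ∅) :: 2], E=∅, C=[AP :: (if0 0 then 5 else -1) :: PRIM2(add)], D=∅>
step 5: <S=∅, E={z↦2}, C=[z], D=[(∅, ∅, [(if0 0 then 5 else -1) :: PRIM2(add)])]>
step 6: <S=[2], E={z↦2}, C=∅, D=[(∅, ∅, [(if0 0 then 5 else -1) :: PRIM2(add)])]>
step 7: <S=[2], E=∅, C=[(if0 0 then 5 else -1) :: PRIM2(add)], D=∅>
step 8: <S=[2], E=∅, C=[0 :: SEL :: PRIM2(add)], D=∅>
step 9: <S=[0 :: 2], E=∅, C=[SEL :: PRIM2(add)], D=∅>
step 10: <S=[2], E=∅, C=[5 :: PRIM2(add)], D=∅>
step 11: <S=[5 :: 2], E=∅, C=[PRIM2(add)], D=∅>
step 12: <S=[7], E=∅, C=∅, D=∅>
→ final value 7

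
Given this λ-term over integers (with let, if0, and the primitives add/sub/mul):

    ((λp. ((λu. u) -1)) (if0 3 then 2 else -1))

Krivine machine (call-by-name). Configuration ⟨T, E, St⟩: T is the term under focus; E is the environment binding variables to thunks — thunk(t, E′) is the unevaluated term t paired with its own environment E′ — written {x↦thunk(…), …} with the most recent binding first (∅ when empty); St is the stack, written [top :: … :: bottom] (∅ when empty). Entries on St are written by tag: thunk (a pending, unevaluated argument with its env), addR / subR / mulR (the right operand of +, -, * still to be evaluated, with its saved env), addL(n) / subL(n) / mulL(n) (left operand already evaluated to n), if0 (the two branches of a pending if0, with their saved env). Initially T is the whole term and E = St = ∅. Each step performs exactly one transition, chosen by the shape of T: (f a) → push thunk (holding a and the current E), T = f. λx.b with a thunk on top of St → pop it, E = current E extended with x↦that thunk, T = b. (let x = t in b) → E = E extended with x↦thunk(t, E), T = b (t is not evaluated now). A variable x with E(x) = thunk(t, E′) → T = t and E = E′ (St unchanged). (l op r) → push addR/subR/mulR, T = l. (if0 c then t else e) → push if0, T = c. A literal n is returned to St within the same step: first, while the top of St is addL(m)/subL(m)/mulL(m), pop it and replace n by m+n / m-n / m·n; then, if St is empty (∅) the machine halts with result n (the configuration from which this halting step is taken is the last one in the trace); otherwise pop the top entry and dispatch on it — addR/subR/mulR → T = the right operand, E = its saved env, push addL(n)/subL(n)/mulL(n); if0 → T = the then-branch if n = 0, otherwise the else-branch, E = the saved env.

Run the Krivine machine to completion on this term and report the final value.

[0] <T=((λp. ((λu. u) -1)) (if0 3 then 2 else -1)), E=∅, St=∅>
[1] <T=(λp. ((λu. u) -1)), E=∅, St=[thunk]>
[2] <T=((λu. u) -1), E={p↦thunk((if0 3 then 2 else -1), ∅)}, St=∅>
[3] <T=(λu. u), E={p↦thunk((if0 3 then 2 else -1), ∅)}, St=[thunk]>
[4] <T=u, E={u↦thunk(-1, {p↦thunk((if0 3 then 2 else -1), ∅)}), p↦thunk((if0 3 then 2 else -1), ∅)}, St=∅>
[5] <T=-1, E={p↦thunk((if0 3 then 2 else -1), ∅)}, St=∅>
→ final value -1

Answer: -1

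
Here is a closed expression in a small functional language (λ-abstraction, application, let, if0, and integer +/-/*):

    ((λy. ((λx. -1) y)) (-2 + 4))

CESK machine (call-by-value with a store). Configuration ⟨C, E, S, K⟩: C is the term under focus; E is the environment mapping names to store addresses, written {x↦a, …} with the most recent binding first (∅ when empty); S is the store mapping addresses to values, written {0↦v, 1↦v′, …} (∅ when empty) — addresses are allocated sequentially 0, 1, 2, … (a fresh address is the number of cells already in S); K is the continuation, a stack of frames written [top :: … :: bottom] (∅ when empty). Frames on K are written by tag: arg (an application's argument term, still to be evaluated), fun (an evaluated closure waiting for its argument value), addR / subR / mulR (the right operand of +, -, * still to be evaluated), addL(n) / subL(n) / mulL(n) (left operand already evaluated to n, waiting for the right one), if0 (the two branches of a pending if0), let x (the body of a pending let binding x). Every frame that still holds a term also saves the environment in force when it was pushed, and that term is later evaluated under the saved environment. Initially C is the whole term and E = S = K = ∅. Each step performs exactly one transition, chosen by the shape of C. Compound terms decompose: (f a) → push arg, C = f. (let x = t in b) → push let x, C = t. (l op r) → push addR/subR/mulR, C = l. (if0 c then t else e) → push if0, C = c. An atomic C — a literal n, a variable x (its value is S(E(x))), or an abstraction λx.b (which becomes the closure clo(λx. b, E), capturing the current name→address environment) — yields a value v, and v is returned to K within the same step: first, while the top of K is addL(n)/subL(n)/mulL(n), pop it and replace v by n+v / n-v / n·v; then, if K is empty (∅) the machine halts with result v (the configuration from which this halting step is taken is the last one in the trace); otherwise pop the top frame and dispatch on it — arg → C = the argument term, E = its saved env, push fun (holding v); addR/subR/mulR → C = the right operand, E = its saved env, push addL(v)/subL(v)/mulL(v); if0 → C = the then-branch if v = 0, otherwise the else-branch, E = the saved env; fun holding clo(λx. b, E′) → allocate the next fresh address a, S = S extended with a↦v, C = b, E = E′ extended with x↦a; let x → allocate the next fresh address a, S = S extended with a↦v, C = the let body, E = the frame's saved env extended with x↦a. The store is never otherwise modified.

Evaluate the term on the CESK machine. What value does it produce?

t=0: [C=((λy. ((λx. -1) y)) (-2 + 4)) | E=∅ | S=∅ | K=∅]
t=1: [C=(λy. ((λx. -1) y)) | E=∅ | S=∅ | K=[arg]]
t=2: [C=(-2 + 4) | E=∅ | S=∅ | K=[fun]]
t=3: [C=-2 | E=∅ | S=∅ | K=[addR :: fun]]
t=4: [C=4 | E=∅ | S=∅ | K=[addL(-2) :: fun]]
t=5: [C=((λx. -1) y) | E={y↦0} | S={0↦2} | K=∅]
t=6: [C=(λx. -1) | E={y↦0} | S={0↦2} | K=[arg]]
t=7: [C=y | E={y↦0} | S={0↦2} | K=[fun]]
t=8: [C=-1 | E={x↦1, y↦0} | S={0↦2, 1↦2} | K=∅]
→ final value -1

Answer: -1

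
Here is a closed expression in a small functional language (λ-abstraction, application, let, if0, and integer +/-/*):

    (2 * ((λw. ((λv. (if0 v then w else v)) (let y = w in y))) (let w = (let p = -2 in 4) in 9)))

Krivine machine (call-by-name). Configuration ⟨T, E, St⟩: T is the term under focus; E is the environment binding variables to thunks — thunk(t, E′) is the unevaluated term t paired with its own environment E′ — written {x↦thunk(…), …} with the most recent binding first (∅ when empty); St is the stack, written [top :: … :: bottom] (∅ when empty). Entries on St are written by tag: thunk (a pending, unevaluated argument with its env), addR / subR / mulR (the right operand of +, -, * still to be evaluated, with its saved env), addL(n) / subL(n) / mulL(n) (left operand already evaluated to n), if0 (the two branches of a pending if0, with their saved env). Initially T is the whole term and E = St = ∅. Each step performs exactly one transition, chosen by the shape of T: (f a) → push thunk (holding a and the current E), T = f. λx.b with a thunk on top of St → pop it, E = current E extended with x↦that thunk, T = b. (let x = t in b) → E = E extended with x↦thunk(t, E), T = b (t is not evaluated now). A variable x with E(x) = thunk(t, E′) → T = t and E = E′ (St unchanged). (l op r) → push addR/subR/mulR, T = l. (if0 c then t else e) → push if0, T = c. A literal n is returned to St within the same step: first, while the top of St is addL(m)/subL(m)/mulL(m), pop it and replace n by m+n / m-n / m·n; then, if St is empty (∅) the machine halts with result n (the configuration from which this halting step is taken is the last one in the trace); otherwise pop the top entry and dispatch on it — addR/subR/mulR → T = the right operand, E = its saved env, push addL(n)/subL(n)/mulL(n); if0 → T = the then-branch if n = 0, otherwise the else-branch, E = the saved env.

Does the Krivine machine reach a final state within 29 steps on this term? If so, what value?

t=0: ⟨T=(2 * ((λw. ((λv. (if0 v then w else v)) (let y = w in y))) (let w = (let p = -2 in 4) in 9))); E=∅; St=∅⟩
t=1: ⟨T=2; E=∅; St=[mulR]⟩
t=2: ⟨T=((λw. ((λv. (if0 v then w else v)) (let y = w in y))) (let w = (let p = -2 in 4) in 9)); E=∅; St=[mulL(2)]⟩
t=3: ⟨T=(λw. ((λv. (if0 v then w else v)) (let y = w in y))); E=∅; St=[thunk :: mulL(2)]⟩
t=4: ⟨T=((λv. (if0 v then w else v)) (let y = w in y)); E={w↦thunk((let w = (let p = -2 in 4) in 9), ∅)}; St=[mulL(2)]⟩
t=5: ⟨T=(λv. (if0 v then w else v)); E={w↦thunk((let w = (let p = -2 in 4) in 9), ∅)}; St=[thunk :: mulL(2)]⟩
t=6: ⟨T=(if0 v then w else v); E={v↦thunk((let y = w in y), {w↦thunk((let w = (let p = -2 in 4) in 9), ∅)}), w↦thunk((let w = (let p = -2 in 4) in 9), ∅)}; St=[mulL(2)]⟩
t=7: ⟨T=v; E={v↦thunk((let y = w in y), {w↦thunk((let w = (let p = -2 in 4) in 9), ∅)}), w↦thunk((let w = (let p = -2 in 4) in 9), ∅)}; St=[if0 :: mulL(2)]⟩
t=8: ⟨T=(let y = w in y); E={w↦thunk((let w = (let p = -2 in 4) in 9), ∅)}; St=[if0 :: mulL(2)]⟩
t=9: ⟨T=y; E={y↦thunk(w, {w↦thunk((let w = (let p = -2 in 4) in 9), ∅)}), w↦thunk((let w = (let p = -2 in 4) in 9), ∅)}; St=[if0 :: mulL(2)]⟩
t=10: ⟨T=w; E={w↦thunk((let w = (let p = -2 in 4) in 9), ∅)}; St=[if0 :: mulL(2)]⟩
t=11: ⟨T=(let w = (let p = -2 in 4) in 9); E=∅; St=[if0 :: mulL(2)]⟩
t=12: ⟨T=9; E={w↦thunk((let p = -2 in 4), ∅)}; St=[if0 :: mulL(2)]⟩
t=13: ⟨T=v; E={v↦thunk((let y = w in y), {w↦thunk((let w = (let p = -2 in 4) in 9), ∅)}), w↦thunk((let w = (let p = -2 in 4) in 9), ∅)}; St=[mulL(2)]⟩
t=14: ⟨T=(let y = w in y); E={w↦thunk((let w = (let p = -2 in 4) in 9), ∅)}; St=[mulL(2)]⟩
t=15: ⟨T=y; E={y↦thunk(w, {w↦thunk((let w = (let p = -2 in 4) in 9), ∅)}), w↦thunk((let w = (let p = -2 in 4) in 9), ∅)}; St=[mulL(2)]⟩
t=16: ⟨T=w; E={w↦thunk((let w = (let p = -2 in 4) in 9), ∅)}; St=[mulL(2)]⟩
t=17: ⟨T=(let w = (let p = -2 in 4) in 9); E=∅; St=[mulL(2)]⟩
t=18: ⟨T=9; E={w↦thunk((let p = -2 in 4), ∅)}; St=[mulL(2)]⟩
→ final value 18

Answer: 18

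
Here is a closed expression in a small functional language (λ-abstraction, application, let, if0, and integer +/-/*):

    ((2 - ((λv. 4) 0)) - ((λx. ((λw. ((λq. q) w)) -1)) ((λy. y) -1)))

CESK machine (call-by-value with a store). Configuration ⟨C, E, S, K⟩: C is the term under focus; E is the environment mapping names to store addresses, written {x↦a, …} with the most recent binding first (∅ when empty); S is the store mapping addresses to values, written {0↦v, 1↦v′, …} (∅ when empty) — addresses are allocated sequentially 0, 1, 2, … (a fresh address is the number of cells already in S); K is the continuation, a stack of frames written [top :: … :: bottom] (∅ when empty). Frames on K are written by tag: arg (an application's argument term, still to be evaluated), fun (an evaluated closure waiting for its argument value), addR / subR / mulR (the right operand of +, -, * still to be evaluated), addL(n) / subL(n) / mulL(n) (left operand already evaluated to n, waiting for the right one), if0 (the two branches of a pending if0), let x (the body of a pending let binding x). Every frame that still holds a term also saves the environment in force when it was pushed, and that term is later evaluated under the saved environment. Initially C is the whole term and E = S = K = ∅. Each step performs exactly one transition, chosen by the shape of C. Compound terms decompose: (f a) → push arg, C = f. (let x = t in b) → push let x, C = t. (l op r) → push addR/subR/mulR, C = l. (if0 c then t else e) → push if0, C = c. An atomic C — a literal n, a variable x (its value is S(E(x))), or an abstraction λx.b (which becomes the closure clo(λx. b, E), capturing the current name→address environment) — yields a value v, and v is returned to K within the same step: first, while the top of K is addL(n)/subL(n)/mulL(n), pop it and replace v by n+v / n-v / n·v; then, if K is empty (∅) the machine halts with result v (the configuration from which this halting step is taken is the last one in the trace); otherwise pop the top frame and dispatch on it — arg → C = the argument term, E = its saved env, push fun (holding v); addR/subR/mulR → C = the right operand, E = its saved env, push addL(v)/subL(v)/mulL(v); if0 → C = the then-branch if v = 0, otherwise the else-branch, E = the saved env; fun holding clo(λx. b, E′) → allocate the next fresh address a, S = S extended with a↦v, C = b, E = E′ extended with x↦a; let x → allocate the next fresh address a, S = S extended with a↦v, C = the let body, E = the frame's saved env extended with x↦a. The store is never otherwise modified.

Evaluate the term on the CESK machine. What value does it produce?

Answer: -1

Execution trace:
[0] [C=((2 - ((λv. 4) 0)) - ((λx. ((λw. ((λq. q) w)) -1)) ((λy. y) -1))) | E=∅ | S=∅ | K=∅]
[1] [C=(2 - ((λv. 4) 0)) | E=∅ | S=∅ | K=[subR]]
[2] [C=2 | E=∅ | S=∅ | K=[subR :: subR]]
[3] [C=((λv. 4) 0) | E=∅ | S=∅ | K=[subL(2) :: subR]]
[4] [C=(λv. 4) | E=∅ | S=∅ | K=[arg :: subL(2) :: subR]]
[5] [C=0 | E=∅ | S=∅ | K=[fun :: subL(2) :: subR]]
[6] [C=4 | E={v↦0} | S={0↦0} | K=[subL(2) :: subR]]
[7] [C=((λx. ((λw. ((λq. q) w)) -1)) ((λy. y) -1)) | E=∅ | S={0↦0} | K=[subL(-2)]]
[8] [C=(λx. ((λw. ((λq. q) w)) -1)) | E=∅ | S={0↦0} | K=[arg :: subL(-2)]]
[9] [C=((λy. y) -1) | E=∅ | S={0↦0} | K=[fun :: subL(-2)]]
[10] [C=(λy. y) | E=∅ | S={0↦0} | K=[arg :: fun :: subL(-2)]]
[11] [C=-1 | E=∅ | S={0↦0} | K=[fun :: fun :: subL(-2)]]
[12] [C=y | E={y↦1} | S={0↦0, 1↦-1} | K=[fun :: subL(-2)]]
[13] [C=((λw. ((λq. q) w)) -1) | E={x↦2} | S={0↦0, 1↦-1, 2↦-1} | K=[subL(-2)]]
[14] [C=(λw. ((λq. q) w)) | E={x↦2} | S={0↦0, 1↦-1, 2↦-1} | K=[arg :: subL(-2)]]
[15] [C=-1 | E={x↦2} | S={0↦0, 1↦-1, 2↦-1} | K=[fun :: subL(-2)]]
[16] [C=((λq. q) w) | E={w↦3, x↦2} | S={0↦0, 1↦-1, 2↦-1, 3↦-1} | K=[subL(-2)]]
[17] [C=(λq. q) | E={w↦3, x↦2} | S={0↦0, 1↦-1, 2↦-1, 3↦-1} | K=[arg :: subL(-2)]]
[18] [C=w | E={w↦3, x↦2} | S={0↦0, 1↦-1, 2↦-1, 3↦-1} | K=[fun :: subL(-2)]]
[19] [C=q | E={q↦4, w↦3, x↦2} | S={0↦0, 1↦-1, 2↦-1, 3↦-1, 4↦-1} | K=[subL(-2)]]
→ final value -1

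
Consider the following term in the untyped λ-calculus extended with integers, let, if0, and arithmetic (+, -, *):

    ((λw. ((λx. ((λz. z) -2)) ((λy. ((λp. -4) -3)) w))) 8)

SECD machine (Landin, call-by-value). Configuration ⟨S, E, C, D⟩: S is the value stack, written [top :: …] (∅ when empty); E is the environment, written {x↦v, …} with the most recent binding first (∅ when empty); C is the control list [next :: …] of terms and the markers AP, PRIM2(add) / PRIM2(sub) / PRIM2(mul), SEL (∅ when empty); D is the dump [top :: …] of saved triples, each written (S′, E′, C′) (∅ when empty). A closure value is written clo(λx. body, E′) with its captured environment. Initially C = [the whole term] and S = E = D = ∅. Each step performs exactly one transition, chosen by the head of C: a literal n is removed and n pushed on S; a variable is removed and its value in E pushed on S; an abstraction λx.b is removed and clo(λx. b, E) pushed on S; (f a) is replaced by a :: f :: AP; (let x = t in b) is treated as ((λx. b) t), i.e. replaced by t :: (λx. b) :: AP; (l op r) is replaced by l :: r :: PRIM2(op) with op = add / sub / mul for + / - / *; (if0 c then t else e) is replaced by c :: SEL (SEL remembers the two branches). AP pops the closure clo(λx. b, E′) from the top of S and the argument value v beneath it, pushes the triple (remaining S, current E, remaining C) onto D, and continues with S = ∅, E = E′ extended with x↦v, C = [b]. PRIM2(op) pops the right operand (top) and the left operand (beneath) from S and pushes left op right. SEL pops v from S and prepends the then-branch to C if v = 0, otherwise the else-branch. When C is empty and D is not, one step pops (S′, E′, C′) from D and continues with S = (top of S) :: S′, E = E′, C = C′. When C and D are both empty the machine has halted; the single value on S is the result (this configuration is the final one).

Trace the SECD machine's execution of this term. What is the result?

Answer: -2

Derivation:
0. <S=∅, E=∅, C=[((λw. ((λx. ((λz. z) -2)) ((λy. ((λp. -4) -3)) w))) 8)], D=∅>
1. <S=∅, E=∅, C=[8 :: (λw. ((λx. ((λz. z) -2)) ((λy. ((λp. -4) -3)) w))) :: AP], D=∅>
2. <S=[8], E=∅, C=[(λw. ((λx. ((λz. z) -2)) ((λy. ((λp. -4) -3)) w))) :: AP], D=∅>
3. <S=[clo(λw. ((λx. ((λz. z) -2)) ((λy. ((λp. -4) -3)) w)), ∅) :: 8], E=∅, C=[AP], D=∅>
4. <S=∅, E={w↦8}, C=[((λx. ((λz. z) -2)) ((λy. ((λp. -4) -3)) w))], D=[(∅, ∅, ∅)]>
5. <S=∅, E={w↦8}, C=[((λy. ((λp. -4) -3)) w) :: (λx. ((λz. z) -2)) :: AP], D=[(∅, ∅, ∅)]>
6. <S=∅, E={w↦8}, C=[w :: (λy. ((λp. -4) -3)) :: AP :: (λx. ((λz. z) -2)) :: AP], D=[(∅, ∅, ∅)]>
7. <S=[8], E={w↦8}, C=[(λy. ((λp. -4) -3)) :: AP :: (λx. ((λz. z) -2)) :: AP], D=[(∅, ∅, ∅)]>
8. <S=[clo(λy. ((λp. -4) -3), {w↦8}) :: 8], E={w↦8}, C=[AP :: (λx. ((λz. z) -2)) :: AP], D=[(∅, ∅, ∅)]>
9. <S=∅, E={y↦8, w↦8}, C=[((λp. -4) -3)], D=[(∅, {w↦8}, [(λx. ((λz. z) -2)) :: AP]) :: (∅, ∅, ∅)]>
10. <S=∅, E={y↦8, w↦8}, C=[-3 :: (λp. -4) :: AP], D=[(∅, {w↦8}, [(λx. ((λz. z) -2)) :: AP]) :: (∅, ∅, ∅)]>
11. <S=[-3], E={y↦8, w↦8}, C=[(λp. -4) :: AP], D=[(∅, {w↦8}, [(λx. ((λz. z) -2)) :: AP]) :: (∅, ∅, ∅)]>
12. <S=[clo(λp. -4, {y↦8, w↦8}) :: -3], E={y↦8, w↦8}, C=[AP], D=[(∅, {w↦8}, [(λx. ((λz. z) -2)) :: AP]) :: (∅, ∅, ∅)]>
13. <S=∅, E={p↦-3, y↦8, w↦8}, C=[-4], D=[(∅, {y↦8, w↦8}, ∅) :: (∅, {w↦8}, [(λx. ((λz. z) -2)) :: AP]) :: (∅, ∅, ∅)]>
14. <S=[-4], E={p↦-3, y↦8, w↦8}, C=∅, D=[(∅, {y↦8, w↦8}, ∅) :: (∅, {w↦8}, [(λx. ((λz. z) -2)) :: AP]) :: (∅, ∅, ∅)]>
15. <S=[-4], E={y↦8, w↦8}, C=∅, D=[(∅, {w↦8}, [(λx. ((λz. z) -2)) :: AP]) :: (∅, ∅, ∅)]>
16. <S=[-4], E={w↦8}, C=[(λx. ((λz. z) -2)) :: AP], D=[(∅, ∅, ∅)]>
17. <S=[clo(λx. ((λz. z) -2), {w↦8}) :: -4], E={w↦8}, C=[AP], D=[(∅, ∅, ∅)]>
18. <S=∅, E={x↦-4, w↦8}, C=[((λz. z) -2)], D=[(∅, {w↦8}, ∅) :: (∅, ∅, ∅)]>
19. <S=∅, E={x↦-4, w↦8}, C=[-2 :: (λz. z) :: AP], D=[(∅, {w↦8}, ∅) :: (∅, ∅, ∅)]>
20. <S=[-2], E={x↦-4, w↦8}, C=[(λz. z) :: AP], D=[(∅, {w↦8}, ∅) :: (∅, ∅, ∅)]>
21. <S=[clo(λz. z, {x↦-4, w↦8}) :: -2], E={x↦-4, w↦8}, C=[AP], D=[(∅, {w↦8}, ∅) :: (∅, ∅, ∅)]>
22. <S=∅, E={z↦-2, x↦-4, w↦8}, C=[z], D=[(∅, {x↦-4, w↦8}, ∅) :: (∅, {w↦8}, ∅) :: (∅, ∅, ∅)]>
23. <S=[-2], E={z↦-2, x↦-4, w↦8}, C=∅, D=[(∅, {x↦-4, w↦8}, ∅) :: (∅, {w↦8}, ∅) :: (∅, ∅, ∅)]>
24. <S=[-2], E={x↦-4, w↦8}, C=∅, D=[(∅, {w↦8}, ∅) :: (∅, ∅, ∅)]>
25. <S=[-2], E={w↦8}, C=∅, D=[(∅, ∅, ∅)]>
26. <S=[-2], E=∅, C=∅, D=∅>
→ final value -2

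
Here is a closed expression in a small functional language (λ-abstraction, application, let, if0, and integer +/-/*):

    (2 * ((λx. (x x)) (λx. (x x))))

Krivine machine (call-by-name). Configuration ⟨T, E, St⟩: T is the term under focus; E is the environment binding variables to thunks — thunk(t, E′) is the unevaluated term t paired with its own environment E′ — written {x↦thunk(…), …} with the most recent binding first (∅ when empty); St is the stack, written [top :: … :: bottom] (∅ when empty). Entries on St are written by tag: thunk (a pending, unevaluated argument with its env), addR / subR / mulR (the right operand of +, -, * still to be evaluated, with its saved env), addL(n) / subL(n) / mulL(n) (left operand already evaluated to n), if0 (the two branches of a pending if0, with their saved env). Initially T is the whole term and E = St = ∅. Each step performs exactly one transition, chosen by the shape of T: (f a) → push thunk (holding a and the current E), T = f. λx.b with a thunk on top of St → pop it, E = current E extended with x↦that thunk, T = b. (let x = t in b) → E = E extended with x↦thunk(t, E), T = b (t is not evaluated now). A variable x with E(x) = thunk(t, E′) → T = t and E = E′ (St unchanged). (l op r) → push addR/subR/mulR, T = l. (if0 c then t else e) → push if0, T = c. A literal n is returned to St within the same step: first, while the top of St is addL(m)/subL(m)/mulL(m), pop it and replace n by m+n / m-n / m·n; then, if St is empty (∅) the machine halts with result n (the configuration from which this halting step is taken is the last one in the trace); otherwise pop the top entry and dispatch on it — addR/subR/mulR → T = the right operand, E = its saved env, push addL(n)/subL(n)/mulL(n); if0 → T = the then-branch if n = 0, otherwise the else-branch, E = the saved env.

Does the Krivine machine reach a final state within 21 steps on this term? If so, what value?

Answer: DIVERGES (no final state within 21 steps)

Machine steps:
t=0: [T=(2 * ((λx. (x x)) (λx. (x x)))) | E=∅ | St=∅]
t=1: [T=2 | E=∅ | St=[mulR]]
t=2: [T=((λx. (x x)) (λx. (x x))) | E=∅ | St=[mulL(2)]]
t=3: [T=(λx. (x x)) | E=∅ | St=[thunk :: mulL(2)]]
t=4: [T=(x x) | E={x↦thunk((λx. (x x)), ∅)} | St=[mulL(2)]]
t=5: [T=x | E={x↦thunk((λx. (x x)), ∅)} | St=[thunk :: mulL(2)]]
t=6: [T=(λx. (x x)) | E=∅ | St=[thunk :: mulL(2)]]
t=7: [T=(x x) | E={x↦thunk(x, {x↦thunk((λx. (x x)), ∅)})} | St=[mulL(2)]]
t=8: [T=x | E={x↦thunk(x, {x↦thunk((λx. (x x)), ∅)})} | St=[thunk :: mulL(2)]]
t=9: [T=x | E={x↦thunk((λx. (x x)), ∅)} | St=[thunk :: mulL(2)]]
t=10: [T=(λx. (x x)) | E=∅ | St=[thunk :: mulL(2)]]
t=11: [T=(x x) | E={x↦thunk(x, {x↦thunk(x, {x↦thunk((λx. (x x)), ∅)})})} | St=[mulL(2)]]
t=12: [T=x | E={x↦thunk(x, {x↦thunk(x, {x↦thunk((λx. (x x)), ∅)})})} | St=[thunk :: mulL(2)]]
t=13: [T=x | E={x↦thunk(x, {x↦thunk((λx. (x x)), ∅)})} | St=[thunk :: mulL(2)]]
t=14: [T=x | E={x↦thunk((λx. (x x)), ∅)} | St=[thunk :: mulL(2)]]
t=15: [T=(λx. (x x)) | E=∅ | St=[thunk :: mulL(2)]]
t=16: [T=(x x) | E={x↦thunk(x, {x↦thunk(x, {x↦thunk(x, {x↦thunk((λx. (x x)), ∅)})})})} | St=[mulL(2)]]
t=17: [T=x | E={x↦thunk(x, {x↦thunk(x, {x↦thunk(x, {x↦thunk((λx. (x x)), ∅)})})})} | St=[thunk :: mulL(2)]]
t=18: [T=x | E={x↦thunk(x, {x↦thunk(x, {x↦thunk((λx. (x x)), ∅)})})} | St=[thunk :: mulL(2)]]
t=19: [T=x | E={x↦thunk(x, {x↦thunk((λx. (x x)), ∅)})} | St=[thunk :: mulL(2)]]
t=20: [T=x | E={x↦thunk((λx. (x x)), ∅)} | St=[thunk :: mulL(2)]]
t=21: [T=(λx. (x x)) | E=∅ | St=[thunk :: mulL(2)]]
→ 21 transitions taken and the configuration is still not final: no result within 21 steps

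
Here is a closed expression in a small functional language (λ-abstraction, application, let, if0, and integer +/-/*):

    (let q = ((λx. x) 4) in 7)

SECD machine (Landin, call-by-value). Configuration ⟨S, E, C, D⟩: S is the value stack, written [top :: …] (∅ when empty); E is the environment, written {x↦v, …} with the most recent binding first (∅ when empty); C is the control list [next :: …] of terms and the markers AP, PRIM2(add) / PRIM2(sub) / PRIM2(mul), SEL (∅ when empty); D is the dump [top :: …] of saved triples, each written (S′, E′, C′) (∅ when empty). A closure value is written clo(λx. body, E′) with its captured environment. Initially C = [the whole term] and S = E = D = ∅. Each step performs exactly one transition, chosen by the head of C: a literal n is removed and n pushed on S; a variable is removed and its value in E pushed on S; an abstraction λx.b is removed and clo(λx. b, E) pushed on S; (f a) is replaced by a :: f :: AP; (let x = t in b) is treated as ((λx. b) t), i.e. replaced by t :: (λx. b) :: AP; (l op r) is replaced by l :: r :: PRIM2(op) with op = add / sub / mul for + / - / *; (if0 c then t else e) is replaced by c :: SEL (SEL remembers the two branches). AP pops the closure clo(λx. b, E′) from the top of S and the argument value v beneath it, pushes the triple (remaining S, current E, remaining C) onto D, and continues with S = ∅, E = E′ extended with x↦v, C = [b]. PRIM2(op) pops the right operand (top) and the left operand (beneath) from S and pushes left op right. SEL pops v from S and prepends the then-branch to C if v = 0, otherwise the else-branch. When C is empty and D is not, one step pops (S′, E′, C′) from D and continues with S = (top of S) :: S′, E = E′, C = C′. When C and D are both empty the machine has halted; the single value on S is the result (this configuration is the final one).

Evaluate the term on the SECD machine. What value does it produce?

Answer: 7

Execution trace:
step 0: <S=∅, E=∅, C=[(let q = ((λx. x) 4) in 7)], D=∅>
step 1: <S=∅, E=∅, C=[((λx. x) 4) :: (λq. 7) :: AP], D=∅>
step 2: <S=∅, E=∅, C=[4 :: (λx. x) :: AP :: (λq. 7) :: AP], D=∅>
step 3: <S=[4], E=∅, C=[(λx. x) :: AP :: (λq. 7) :: AP], D=∅>
step 4: <S=[clo(λx. x, ∅) :: 4], E=∅, C=[AP :: (λq. 7) :: AP], D=∅>
step 5: <S=∅, E={x↦4}, C=[x], D=[(∅, ∅, [(λq. 7) :: AP])]>
step 6: <S=[4], E={x↦4}, C=∅, D=[(∅, ∅, [(λq. 7) :: AP])]>
step 7: <S=[4], E=∅, C=[(λq. 7) :: AP], D=∅>
step 8: <S=[clo(λq. 7, ∅) :: 4], E=∅, C=[AP], D=∅>
step 9: <S=∅, E={q↦4}, C=[7], D=[(∅, ∅, ∅)]>
step 10: <S=[7], E={q↦4}, C=∅, D=[(∅, ∅, ∅)]>
step 11: <S=[7], E=∅, C=∅, D=∅>
→ final value 7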